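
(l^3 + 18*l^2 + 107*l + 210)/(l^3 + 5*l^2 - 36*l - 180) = (l + 7)/(l - 6)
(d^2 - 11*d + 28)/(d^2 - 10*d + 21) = (d - 4)/(d - 3)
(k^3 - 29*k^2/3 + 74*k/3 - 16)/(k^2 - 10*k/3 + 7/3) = (3*k^2 - 26*k + 48)/(3*k - 7)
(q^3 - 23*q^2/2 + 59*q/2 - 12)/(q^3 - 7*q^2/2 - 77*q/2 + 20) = (q - 3)/(q + 5)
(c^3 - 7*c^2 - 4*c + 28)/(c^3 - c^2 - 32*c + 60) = (c^2 - 5*c - 14)/(c^2 + c - 30)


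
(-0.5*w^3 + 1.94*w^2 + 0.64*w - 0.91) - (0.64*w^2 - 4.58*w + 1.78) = -0.5*w^3 + 1.3*w^2 + 5.22*w - 2.69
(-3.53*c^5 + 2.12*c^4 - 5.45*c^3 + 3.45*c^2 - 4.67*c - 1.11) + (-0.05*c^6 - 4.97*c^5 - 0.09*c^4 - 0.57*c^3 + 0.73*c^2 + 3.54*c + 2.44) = -0.05*c^6 - 8.5*c^5 + 2.03*c^4 - 6.02*c^3 + 4.18*c^2 - 1.13*c + 1.33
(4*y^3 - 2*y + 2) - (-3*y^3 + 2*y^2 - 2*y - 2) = 7*y^3 - 2*y^2 + 4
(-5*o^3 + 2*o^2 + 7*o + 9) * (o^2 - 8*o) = -5*o^5 + 42*o^4 - 9*o^3 - 47*o^2 - 72*o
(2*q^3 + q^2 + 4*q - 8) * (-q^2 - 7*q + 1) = -2*q^5 - 15*q^4 - 9*q^3 - 19*q^2 + 60*q - 8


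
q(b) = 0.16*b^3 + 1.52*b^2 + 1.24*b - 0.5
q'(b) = 0.48*b^2 + 3.04*b + 1.24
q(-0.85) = -0.55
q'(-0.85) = -1.00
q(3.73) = 33.58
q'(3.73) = 19.26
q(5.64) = 83.55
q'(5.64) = 33.65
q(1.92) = 8.62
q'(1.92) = 8.85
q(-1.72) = 1.05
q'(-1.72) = -2.57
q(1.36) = 4.40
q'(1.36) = 6.26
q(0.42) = 0.30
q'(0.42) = 2.60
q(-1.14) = -0.18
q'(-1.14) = -1.60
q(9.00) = 250.42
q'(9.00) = 67.48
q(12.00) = 509.74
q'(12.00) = 106.84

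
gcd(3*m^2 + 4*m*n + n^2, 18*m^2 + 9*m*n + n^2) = 3*m + n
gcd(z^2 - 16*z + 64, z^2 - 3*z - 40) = z - 8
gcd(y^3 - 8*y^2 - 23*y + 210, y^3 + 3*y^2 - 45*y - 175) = y^2 - 2*y - 35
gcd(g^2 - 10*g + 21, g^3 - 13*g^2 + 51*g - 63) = g^2 - 10*g + 21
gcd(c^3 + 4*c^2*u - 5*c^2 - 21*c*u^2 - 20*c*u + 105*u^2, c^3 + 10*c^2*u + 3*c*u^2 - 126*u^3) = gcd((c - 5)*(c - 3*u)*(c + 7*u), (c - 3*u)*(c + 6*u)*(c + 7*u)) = -c^2 - 4*c*u + 21*u^2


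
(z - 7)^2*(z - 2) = z^3 - 16*z^2 + 77*z - 98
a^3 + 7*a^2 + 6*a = a*(a + 1)*(a + 6)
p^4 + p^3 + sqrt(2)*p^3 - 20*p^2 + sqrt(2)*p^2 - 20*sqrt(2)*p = p*(p - 4)*(p + 5)*(p + sqrt(2))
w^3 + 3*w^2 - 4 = (w - 1)*(w + 2)^2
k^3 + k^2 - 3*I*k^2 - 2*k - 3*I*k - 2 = (k + 1)*(k - 2*I)*(k - I)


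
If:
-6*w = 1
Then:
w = -1/6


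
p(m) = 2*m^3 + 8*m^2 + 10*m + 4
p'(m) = 6*m^2 + 16*m + 10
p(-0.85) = 0.05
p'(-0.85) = 0.73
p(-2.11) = -0.27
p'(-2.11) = 2.95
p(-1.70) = 0.29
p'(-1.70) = 0.14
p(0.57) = 12.67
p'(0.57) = 21.07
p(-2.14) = -0.36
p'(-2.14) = 3.24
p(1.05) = 25.64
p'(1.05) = 33.42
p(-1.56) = 0.28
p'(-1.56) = -0.36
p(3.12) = 173.82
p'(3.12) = 118.33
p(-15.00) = -5096.00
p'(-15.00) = 1120.00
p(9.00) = 2200.00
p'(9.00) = 640.00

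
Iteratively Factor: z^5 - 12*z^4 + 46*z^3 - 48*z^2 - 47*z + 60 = (z + 1)*(z^4 - 13*z^3 + 59*z^2 - 107*z + 60) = (z - 5)*(z + 1)*(z^3 - 8*z^2 + 19*z - 12) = (z - 5)*(z - 1)*(z + 1)*(z^2 - 7*z + 12) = (z - 5)*(z - 4)*(z - 1)*(z + 1)*(z - 3)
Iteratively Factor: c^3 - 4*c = (c + 2)*(c^2 - 2*c) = c*(c + 2)*(c - 2)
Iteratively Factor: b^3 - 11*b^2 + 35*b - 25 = (b - 5)*(b^2 - 6*b + 5) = (b - 5)^2*(b - 1)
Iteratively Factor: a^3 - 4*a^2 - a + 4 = (a - 1)*(a^2 - 3*a - 4) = (a - 4)*(a - 1)*(a + 1)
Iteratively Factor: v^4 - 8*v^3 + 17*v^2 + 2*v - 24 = (v - 4)*(v^3 - 4*v^2 + v + 6) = (v - 4)*(v - 3)*(v^2 - v - 2) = (v - 4)*(v - 3)*(v + 1)*(v - 2)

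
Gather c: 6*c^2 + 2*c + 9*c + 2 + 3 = 6*c^2 + 11*c + 5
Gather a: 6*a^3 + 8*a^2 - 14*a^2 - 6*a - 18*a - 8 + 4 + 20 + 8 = 6*a^3 - 6*a^2 - 24*a + 24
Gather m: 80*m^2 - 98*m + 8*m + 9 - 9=80*m^2 - 90*m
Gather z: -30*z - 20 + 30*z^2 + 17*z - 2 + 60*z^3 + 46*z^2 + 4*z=60*z^3 + 76*z^2 - 9*z - 22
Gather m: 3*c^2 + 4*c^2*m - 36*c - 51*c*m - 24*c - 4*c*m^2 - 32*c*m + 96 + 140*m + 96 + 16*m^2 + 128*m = 3*c^2 - 60*c + m^2*(16 - 4*c) + m*(4*c^2 - 83*c + 268) + 192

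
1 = 1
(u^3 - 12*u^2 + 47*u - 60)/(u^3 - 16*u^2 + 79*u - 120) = (u - 4)/(u - 8)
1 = 1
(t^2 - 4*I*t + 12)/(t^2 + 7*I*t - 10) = (t - 6*I)/(t + 5*I)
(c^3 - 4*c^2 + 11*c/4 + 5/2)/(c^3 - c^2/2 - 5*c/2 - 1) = (c - 5/2)/(c + 1)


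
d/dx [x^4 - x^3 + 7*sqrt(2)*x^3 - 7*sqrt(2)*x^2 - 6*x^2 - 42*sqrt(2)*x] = 4*x^3 - 3*x^2 + 21*sqrt(2)*x^2 - 14*sqrt(2)*x - 12*x - 42*sqrt(2)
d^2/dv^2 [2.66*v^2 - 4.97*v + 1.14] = 5.32000000000000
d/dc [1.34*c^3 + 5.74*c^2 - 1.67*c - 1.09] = 4.02*c^2 + 11.48*c - 1.67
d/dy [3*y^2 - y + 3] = 6*y - 1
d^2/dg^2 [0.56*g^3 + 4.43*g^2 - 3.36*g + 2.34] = 3.36*g + 8.86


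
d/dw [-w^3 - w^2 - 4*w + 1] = -3*w^2 - 2*w - 4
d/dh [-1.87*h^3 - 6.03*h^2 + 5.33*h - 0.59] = -5.61*h^2 - 12.06*h + 5.33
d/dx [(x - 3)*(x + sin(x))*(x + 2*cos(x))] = (3 - x)*(x + sin(x))*(2*sin(x) - 1) + (x - 3)*(x + 2*cos(x))*(cos(x) + 1) + (x + sin(x))*(x + 2*cos(x))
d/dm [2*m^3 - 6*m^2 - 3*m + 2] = 6*m^2 - 12*m - 3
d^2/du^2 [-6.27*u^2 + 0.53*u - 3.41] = -12.5400000000000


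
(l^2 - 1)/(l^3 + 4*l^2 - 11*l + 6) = (l + 1)/(l^2 + 5*l - 6)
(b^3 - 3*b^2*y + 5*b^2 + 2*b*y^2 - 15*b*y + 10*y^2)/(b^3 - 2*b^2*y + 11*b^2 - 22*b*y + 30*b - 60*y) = (b - y)/(b + 6)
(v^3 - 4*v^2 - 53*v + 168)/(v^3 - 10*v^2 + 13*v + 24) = (v + 7)/(v + 1)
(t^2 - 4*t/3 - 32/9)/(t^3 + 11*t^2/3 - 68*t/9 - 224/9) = (3*t + 4)/(3*t^2 + 19*t + 28)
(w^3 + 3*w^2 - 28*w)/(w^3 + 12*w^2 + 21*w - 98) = w*(w - 4)/(w^2 + 5*w - 14)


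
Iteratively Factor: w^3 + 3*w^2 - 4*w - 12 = (w - 2)*(w^2 + 5*w + 6) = (w - 2)*(w + 2)*(w + 3)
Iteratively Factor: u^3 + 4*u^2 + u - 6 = (u - 1)*(u^2 + 5*u + 6) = (u - 1)*(u + 2)*(u + 3)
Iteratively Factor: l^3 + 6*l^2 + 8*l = (l + 4)*(l^2 + 2*l) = (l + 2)*(l + 4)*(l)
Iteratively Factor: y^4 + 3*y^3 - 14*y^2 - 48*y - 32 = (y + 4)*(y^3 - y^2 - 10*y - 8) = (y + 2)*(y + 4)*(y^2 - 3*y - 4) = (y - 4)*(y + 2)*(y + 4)*(y + 1)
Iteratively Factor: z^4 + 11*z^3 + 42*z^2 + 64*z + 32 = (z + 4)*(z^3 + 7*z^2 + 14*z + 8) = (z + 1)*(z + 4)*(z^2 + 6*z + 8) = (z + 1)*(z + 4)^2*(z + 2)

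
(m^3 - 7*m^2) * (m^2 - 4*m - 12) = m^5 - 11*m^4 + 16*m^3 + 84*m^2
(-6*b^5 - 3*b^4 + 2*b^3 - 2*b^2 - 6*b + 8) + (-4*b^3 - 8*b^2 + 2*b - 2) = -6*b^5 - 3*b^4 - 2*b^3 - 10*b^2 - 4*b + 6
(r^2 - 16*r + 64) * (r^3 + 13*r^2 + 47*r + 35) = r^5 - 3*r^4 - 97*r^3 + 115*r^2 + 2448*r + 2240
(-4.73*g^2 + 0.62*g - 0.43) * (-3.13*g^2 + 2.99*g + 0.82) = 14.8049*g^4 - 16.0833*g^3 - 0.6789*g^2 - 0.7773*g - 0.3526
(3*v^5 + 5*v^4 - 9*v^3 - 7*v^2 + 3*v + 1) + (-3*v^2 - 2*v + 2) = 3*v^5 + 5*v^4 - 9*v^3 - 10*v^2 + v + 3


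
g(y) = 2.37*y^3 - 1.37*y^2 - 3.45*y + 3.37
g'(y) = 7.11*y^2 - 2.74*y - 3.45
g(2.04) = 10.75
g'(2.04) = 20.55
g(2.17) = 13.65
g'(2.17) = 24.08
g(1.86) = 7.46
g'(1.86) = 16.05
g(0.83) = 0.92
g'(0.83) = -0.83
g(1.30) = 1.78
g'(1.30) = 5.00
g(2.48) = 22.54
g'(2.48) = 33.48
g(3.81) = 101.41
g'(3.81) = 89.32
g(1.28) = 1.68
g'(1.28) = 4.69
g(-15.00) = -8251.88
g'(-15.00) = 1637.40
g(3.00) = 44.68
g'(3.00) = 52.32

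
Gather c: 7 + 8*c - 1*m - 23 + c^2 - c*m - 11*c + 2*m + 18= c^2 + c*(-m - 3) + m + 2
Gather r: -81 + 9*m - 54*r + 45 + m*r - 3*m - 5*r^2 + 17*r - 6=6*m - 5*r^2 + r*(m - 37) - 42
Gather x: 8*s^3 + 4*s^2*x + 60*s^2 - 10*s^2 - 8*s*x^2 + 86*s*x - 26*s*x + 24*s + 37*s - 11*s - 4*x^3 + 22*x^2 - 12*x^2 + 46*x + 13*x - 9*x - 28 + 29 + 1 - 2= 8*s^3 + 50*s^2 + 50*s - 4*x^3 + x^2*(10 - 8*s) + x*(4*s^2 + 60*s + 50)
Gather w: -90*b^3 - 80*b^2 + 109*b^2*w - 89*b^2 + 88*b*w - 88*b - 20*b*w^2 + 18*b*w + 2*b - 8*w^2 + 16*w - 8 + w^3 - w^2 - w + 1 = -90*b^3 - 169*b^2 - 86*b + w^3 + w^2*(-20*b - 9) + w*(109*b^2 + 106*b + 15) - 7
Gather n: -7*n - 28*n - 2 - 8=-35*n - 10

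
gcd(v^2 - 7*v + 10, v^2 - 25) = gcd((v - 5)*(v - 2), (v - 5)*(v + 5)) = v - 5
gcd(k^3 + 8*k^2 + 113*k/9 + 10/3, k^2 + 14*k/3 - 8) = k + 6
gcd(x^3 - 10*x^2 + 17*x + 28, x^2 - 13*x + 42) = x - 7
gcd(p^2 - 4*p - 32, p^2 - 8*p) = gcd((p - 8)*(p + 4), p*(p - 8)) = p - 8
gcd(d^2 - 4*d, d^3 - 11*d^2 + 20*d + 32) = d - 4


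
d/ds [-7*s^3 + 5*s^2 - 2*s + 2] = -21*s^2 + 10*s - 2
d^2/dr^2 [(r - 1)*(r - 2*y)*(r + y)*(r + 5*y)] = 12*r^2 + 24*r*y - 6*r - 14*y^2 - 8*y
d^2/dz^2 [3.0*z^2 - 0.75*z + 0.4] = 6.00000000000000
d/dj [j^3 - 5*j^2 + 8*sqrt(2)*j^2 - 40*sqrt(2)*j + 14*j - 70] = 3*j^2 - 10*j + 16*sqrt(2)*j - 40*sqrt(2) + 14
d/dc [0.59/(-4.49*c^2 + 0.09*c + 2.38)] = (5.2982*c - 0.0531)/(-4.49*c^2 + 0.09*c + 2.38)^2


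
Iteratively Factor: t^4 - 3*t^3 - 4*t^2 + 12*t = (t - 2)*(t^3 - t^2 - 6*t) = (t - 2)*(t + 2)*(t^2 - 3*t) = (t - 3)*(t - 2)*(t + 2)*(t)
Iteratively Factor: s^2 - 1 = (s + 1)*(s - 1)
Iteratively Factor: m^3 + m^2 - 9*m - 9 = (m + 3)*(m^2 - 2*m - 3) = (m + 1)*(m + 3)*(m - 3)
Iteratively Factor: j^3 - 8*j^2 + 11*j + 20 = (j - 5)*(j^2 - 3*j - 4) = (j - 5)*(j - 4)*(j + 1)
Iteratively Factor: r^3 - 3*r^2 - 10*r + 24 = (r - 2)*(r^2 - r - 12) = (r - 2)*(r + 3)*(r - 4)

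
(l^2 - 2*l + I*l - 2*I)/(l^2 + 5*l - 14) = (l + I)/(l + 7)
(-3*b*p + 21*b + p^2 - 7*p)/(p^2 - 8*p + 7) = (-3*b + p)/(p - 1)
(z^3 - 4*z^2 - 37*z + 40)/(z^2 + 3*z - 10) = (z^2 - 9*z + 8)/(z - 2)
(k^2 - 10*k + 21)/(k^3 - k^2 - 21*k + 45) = (k - 7)/(k^2 + 2*k - 15)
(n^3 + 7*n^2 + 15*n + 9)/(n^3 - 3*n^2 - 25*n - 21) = (n + 3)/(n - 7)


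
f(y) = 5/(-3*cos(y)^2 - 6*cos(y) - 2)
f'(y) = 5*(-6*sin(y)*cos(y) - 6*sin(y))/(-3*cos(y)^2 - 6*cos(y) - 2)^2 = -30*(cos(y) + 1)*sin(y)/(3*cos(y)^2 + 6*cos(y) + 2)^2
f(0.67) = -0.59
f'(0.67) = -0.46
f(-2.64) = 5.24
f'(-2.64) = 1.95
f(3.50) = 5.06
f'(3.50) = 0.69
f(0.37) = -0.49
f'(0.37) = -0.20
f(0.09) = -0.46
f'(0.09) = -0.04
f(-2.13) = 14.76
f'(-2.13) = 104.05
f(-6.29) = -0.45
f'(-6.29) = 0.00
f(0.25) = -0.47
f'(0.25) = -0.13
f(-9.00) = 5.12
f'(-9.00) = 1.15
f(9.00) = 5.12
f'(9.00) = -1.15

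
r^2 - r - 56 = (r - 8)*(r + 7)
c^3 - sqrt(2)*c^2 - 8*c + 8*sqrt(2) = (c - 2*sqrt(2))*(c - sqrt(2))*(c + 2*sqrt(2))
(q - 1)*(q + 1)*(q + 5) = q^3 + 5*q^2 - q - 5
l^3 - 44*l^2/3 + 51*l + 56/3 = (l - 8)*(l - 7)*(l + 1/3)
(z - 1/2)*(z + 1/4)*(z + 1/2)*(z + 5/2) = z^4 + 11*z^3/4 + 3*z^2/8 - 11*z/16 - 5/32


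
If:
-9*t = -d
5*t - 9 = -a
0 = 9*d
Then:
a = 9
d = 0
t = 0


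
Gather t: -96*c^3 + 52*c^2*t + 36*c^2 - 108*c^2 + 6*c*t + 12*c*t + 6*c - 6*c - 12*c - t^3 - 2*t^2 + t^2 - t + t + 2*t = -96*c^3 - 72*c^2 - 12*c - t^3 - t^2 + t*(52*c^2 + 18*c + 2)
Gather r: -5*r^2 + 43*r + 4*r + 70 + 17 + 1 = -5*r^2 + 47*r + 88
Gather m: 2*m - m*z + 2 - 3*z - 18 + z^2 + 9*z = m*(2 - z) + z^2 + 6*z - 16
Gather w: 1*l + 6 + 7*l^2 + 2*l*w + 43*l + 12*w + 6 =7*l^2 + 44*l + w*(2*l + 12) + 12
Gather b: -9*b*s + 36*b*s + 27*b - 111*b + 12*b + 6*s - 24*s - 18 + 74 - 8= b*(27*s - 72) - 18*s + 48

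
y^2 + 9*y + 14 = (y + 2)*(y + 7)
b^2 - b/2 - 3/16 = (b - 3/4)*(b + 1/4)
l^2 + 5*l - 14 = (l - 2)*(l + 7)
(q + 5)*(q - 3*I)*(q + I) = q^3 + 5*q^2 - 2*I*q^2 + 3*q - 10*I*q + 15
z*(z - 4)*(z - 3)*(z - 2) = z^4 - 9*z^3 + 26*z^2 - 24*z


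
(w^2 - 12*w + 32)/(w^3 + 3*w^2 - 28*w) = (w - 8)/(w*(w + 7))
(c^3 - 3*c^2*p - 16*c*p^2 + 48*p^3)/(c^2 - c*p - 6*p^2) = (c^2 - 16*p^2)/(c + 2*p)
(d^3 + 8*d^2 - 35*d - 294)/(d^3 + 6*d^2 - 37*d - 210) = (d + 7)/(d + 5)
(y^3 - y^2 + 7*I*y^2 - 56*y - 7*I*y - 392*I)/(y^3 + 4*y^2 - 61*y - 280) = (y + 7*I)/(y + 5)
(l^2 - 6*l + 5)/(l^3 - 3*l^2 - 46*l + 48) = (l - 5)/(l^2 - 2*l - 48)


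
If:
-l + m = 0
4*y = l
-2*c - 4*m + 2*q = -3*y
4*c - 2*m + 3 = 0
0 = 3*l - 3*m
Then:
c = 2*y - 3/4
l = 4*y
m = 4*y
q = 17*y/2 - 3/4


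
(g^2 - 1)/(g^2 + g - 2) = (g + 1)/(g + 2)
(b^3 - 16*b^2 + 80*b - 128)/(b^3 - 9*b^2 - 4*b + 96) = (b - 4)/(b + 3)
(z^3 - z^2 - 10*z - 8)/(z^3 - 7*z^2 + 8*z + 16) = (z + 2)/(z - 4)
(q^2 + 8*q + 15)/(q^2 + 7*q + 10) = (q + 3)/(q + 2)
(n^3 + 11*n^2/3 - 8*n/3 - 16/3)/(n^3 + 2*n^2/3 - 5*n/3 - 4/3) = (n + 4)/(n + 1)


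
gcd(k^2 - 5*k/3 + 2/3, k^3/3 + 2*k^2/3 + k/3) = 1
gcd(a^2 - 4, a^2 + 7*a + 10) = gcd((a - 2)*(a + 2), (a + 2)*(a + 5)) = a + 2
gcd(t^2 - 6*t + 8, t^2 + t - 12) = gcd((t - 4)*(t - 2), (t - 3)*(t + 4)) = 1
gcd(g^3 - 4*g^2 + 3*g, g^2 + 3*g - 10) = 1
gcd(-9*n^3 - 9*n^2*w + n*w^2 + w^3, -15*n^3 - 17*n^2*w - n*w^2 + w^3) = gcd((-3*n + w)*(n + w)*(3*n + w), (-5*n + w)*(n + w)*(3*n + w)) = 3*n^2 + 4*n*w + w^2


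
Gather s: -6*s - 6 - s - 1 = -7*s - 7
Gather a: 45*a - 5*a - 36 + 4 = 40*a - 32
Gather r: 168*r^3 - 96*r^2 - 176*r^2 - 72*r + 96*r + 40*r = 168*r^3 - 272*r^2 + 64*r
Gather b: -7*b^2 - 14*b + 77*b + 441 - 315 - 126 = -7*b^2 + 63*b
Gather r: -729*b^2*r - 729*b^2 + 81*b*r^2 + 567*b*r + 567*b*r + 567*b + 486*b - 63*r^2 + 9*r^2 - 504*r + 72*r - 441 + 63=-729*b^2 + 1053*b + r^2*(81*b - 54) + r*(-729*b^2 + 1134*b - 432) - 378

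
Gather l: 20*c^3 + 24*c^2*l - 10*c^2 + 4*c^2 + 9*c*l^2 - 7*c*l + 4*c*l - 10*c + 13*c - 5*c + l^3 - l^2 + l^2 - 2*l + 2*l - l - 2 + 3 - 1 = 20*c^3 - 6*c^2 + 9*c*l^2 - 2*c + l^3 + l*(24*c^2 - 3*c - 1)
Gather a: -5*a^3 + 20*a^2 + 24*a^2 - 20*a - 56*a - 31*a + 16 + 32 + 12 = -5*a^3 + 44*a^2 - 107*a + 60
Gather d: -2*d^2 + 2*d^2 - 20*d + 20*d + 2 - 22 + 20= 0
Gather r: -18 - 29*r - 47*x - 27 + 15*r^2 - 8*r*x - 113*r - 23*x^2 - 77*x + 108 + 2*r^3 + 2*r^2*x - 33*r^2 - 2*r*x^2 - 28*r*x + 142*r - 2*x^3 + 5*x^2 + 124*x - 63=2*r^3 + r^2*(2*x - 18) + r*(-2*x^2 - 36*x) - 2*x^3 - 18*x^2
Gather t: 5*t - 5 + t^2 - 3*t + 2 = t^2 + 2*t - 3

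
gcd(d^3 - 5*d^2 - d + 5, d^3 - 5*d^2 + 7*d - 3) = d - 1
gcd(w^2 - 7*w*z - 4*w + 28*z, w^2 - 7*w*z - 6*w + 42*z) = -w + 7*z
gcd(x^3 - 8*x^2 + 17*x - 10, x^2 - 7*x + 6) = x - 1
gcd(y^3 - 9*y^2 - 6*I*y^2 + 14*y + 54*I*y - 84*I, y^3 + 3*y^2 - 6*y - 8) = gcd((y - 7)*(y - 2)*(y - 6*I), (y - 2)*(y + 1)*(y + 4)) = y - 2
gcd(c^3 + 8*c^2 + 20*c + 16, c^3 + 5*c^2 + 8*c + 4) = c^2 + 4*c + 4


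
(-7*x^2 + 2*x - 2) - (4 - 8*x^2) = x^2 + 2*x - 6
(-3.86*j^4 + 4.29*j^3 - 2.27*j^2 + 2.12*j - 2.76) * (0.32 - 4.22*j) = 16.2892*j^5 - 19.339*j^4 + 10.9522*j^3 - 9.6728*j^2 + 12.3256*j - 0.8832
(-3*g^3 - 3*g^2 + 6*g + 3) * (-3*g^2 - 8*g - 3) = 9*g^5 + 33*g^4 + 15*g^3 - 48*g^2 - 42*g - 9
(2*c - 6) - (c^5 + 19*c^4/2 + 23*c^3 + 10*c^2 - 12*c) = -c^5 - 19*c^4/2 - 23*c^3 - 10*c^2 + 14*c - 6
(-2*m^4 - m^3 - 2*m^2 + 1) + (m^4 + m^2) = -m^4 - m^3 - m^2 + 1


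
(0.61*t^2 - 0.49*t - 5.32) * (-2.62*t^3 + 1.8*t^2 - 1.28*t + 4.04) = -1.5982*t^5 + 2.3818*t^4 + 12.2756*t^3 - 6.4844*t^2 + 4.83*t - 21.4928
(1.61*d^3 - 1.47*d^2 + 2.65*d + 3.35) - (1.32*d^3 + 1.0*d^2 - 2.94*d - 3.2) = 0.29*d^3 - 2.47*d^2 + 5.59*d + 6.55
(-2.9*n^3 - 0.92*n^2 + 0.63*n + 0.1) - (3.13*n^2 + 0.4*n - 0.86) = -2.9*n^3 - 4.05*n^2 + 0.23*n + 0.96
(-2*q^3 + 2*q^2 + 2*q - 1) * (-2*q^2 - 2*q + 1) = 4*q^5 - 10*q^3 + 4*q - 1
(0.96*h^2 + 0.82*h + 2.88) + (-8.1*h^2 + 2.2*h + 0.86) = -7.14*h^2 + 3.02*h + 3.74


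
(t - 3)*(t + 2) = t^2 - t - 6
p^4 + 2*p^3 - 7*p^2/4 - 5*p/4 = p*(p - 1)*(p + 1/2)*(p + 5/2)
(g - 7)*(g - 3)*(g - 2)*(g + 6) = g^4 - 6*g^3 - 31*g^2 + 204*g - 252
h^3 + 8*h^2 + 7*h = h*(h + 1)*(h + 7)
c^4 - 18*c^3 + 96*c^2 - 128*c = c*(c - 8)^2*(c - 2)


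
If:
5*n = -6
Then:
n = -6/5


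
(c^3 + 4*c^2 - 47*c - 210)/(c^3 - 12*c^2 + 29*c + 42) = (c^2 + 11*c + 30)/(c^2 - 5*c - 6)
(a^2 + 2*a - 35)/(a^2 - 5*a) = (a + 7)/a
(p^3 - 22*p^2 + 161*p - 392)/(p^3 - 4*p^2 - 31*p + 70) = (p^2 - 15*p + 56)/(p^2 + 3*p - 10)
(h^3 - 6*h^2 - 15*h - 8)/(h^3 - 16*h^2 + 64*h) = (h^2 + 2*h + 1)/(h*(h - 8))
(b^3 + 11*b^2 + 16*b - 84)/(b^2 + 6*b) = b + 5 - 14/b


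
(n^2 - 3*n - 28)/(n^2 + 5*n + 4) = (n - 7)/(n + 1)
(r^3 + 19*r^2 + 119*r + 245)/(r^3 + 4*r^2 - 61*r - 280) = (r + 7)/(r - 8)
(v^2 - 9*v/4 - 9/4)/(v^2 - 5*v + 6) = (v + 3/4)/(v - 2)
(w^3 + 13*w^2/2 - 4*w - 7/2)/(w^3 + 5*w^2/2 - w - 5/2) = (2*w^2 + 15*w + 7)/(2*w^2 + 7*w + 5)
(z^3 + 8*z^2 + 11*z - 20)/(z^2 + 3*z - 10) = (z^2 + 3*z - 4)/(z - 2)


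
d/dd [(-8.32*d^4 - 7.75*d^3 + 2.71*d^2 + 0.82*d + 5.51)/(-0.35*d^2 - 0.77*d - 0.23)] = (5.824*d^5 + 21.9317*d^4 + 19.5894*d^3 + 3.5478*d^2 + 2.6104*d + 4.0541)/(0.1225*d^4 + 0.539*d^3 + 0.7539*d^2 + 0.3542*d + 0.0529)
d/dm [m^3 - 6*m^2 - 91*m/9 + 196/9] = 3*m^2 - 12*m - 91/9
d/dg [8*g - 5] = 8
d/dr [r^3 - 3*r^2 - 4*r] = 3*r^2 - 6*r - 4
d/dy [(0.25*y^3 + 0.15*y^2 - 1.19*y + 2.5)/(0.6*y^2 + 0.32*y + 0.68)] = (0.15*y^4 + 0.16*y^3 + 1.272*y^2 - 2.796*y - 1.6092)/(0.36*y^4 + 0.384*y^3 + 0.9184*y^2 + 0.4352*y + 0.4624)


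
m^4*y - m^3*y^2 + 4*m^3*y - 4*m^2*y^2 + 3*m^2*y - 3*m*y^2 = m*(m + 3)*(m - y)*(m*y + y)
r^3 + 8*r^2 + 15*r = r*(r + 3)*(r + 5)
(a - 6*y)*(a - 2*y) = a^2 - 8*a*y + 12*y^2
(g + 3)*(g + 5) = g^2 + 8*g + 15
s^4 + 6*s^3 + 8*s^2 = s^2*(s + 2)*(s + 4)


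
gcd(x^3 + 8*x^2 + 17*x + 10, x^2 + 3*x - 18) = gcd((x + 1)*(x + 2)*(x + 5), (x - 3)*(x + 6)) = 1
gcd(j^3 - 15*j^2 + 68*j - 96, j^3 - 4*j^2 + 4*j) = 1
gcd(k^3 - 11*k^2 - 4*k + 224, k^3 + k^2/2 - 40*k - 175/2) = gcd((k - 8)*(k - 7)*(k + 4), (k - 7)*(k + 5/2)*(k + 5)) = k - 7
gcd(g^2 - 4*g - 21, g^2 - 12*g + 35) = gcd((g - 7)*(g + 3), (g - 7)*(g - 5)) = g - 7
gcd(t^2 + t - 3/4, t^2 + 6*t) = 1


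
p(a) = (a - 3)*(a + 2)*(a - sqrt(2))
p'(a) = (a - 3)*(a + 2) + (a - 3)*(a - sqrt(2)) + (a + 2)*(a - sqrt(2))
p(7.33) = 238.99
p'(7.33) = 121.21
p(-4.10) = -82.22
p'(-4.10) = 65.64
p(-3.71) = -58.80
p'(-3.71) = 54.62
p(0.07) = 8.15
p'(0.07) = -4.91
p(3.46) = 5.14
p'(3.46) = 14.62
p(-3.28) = -37.73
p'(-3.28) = 43.53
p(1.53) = -0.60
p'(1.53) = -4.95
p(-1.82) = 2.81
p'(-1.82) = 14.14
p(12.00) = 1333.81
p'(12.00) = 369.47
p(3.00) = 0.00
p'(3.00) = 7.93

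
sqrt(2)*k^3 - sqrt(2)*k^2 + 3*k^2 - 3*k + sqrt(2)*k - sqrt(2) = (k - 1)*(k + sqrt(2))*(sqrt(2)*k + 1)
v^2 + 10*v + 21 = (v + 3)*(v + 7)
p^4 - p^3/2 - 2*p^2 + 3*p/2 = p*(p - 1)^2*(p + 3/2)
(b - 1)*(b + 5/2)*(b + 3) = b^3 + 9*b^2/2 + 2*b - 15/2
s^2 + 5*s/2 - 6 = (s - 3/2)*(s + 4)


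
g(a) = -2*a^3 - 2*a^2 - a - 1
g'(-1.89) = -14.87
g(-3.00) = 38.00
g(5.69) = -439.88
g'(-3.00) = -43.00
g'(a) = -6*a^2 - 4*a - 1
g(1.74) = -19.33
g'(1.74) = -26.13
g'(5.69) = -218.02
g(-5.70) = 310.11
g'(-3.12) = -46.93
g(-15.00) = 6314.00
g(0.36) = -1.71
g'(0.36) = -3.22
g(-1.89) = 7.25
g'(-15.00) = -1291.00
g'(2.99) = -66.60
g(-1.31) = 1.37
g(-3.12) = 43.39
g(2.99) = -75.33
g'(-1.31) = -6.06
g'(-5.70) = -173.14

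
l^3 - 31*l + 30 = (l - 5)*(l - 1)*(l + 6)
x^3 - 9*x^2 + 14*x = x*(x - 7)*(x - 2)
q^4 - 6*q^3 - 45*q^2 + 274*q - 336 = (q - 8)*(q - 3)*(q - 2)*(q + 7)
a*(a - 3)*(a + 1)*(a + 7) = a^4 + 5*a^3 - 17*a^2 - 21*a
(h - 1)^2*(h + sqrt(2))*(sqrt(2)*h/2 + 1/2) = sqrt(2)*h^4/2 - sqrt(2)*h^3 + 3*h^3/2 - 3*h^2 + sqrt(2)*h^2 - sqrt(2)*h + 3*h/2 + sqrt(2)/2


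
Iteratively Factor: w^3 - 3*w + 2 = (w - 1)*(w^2 + w - 2) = (w - 1)*(w + 2)*(w - 1)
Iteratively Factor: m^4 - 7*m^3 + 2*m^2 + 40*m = (m)*(m^3 - 7*m^2 + 2*m + 40) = m*(m - 5)*(m^2 - 2*m - 8) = m*(m - 5)*(m + 2)*(m - 4)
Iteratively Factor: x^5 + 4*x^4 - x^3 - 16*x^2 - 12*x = (x + 3)*(x^4 + x^3 - 4*x^2 - 4*x) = (x + 1)*(x + 3)*(x^3 - 4*x) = (x + 1)*(x + 2)*(x + 3)*(x^2 - 2*x) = x*(x + 1)*(x + 2)*(x + 3)*(x - 2)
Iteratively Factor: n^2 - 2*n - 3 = (n + 1)*(n - 3)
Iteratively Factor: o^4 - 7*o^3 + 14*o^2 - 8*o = (o)*(o^3 - 7*o^2 + 14*o - 8) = o*(o - 2)*(o^2 - 5*o + 4) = o*(o - 4)*(o - 2)*(o - 1)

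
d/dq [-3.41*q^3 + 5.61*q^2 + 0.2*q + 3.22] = -10.23*q^2 + 11.22*q + 0.2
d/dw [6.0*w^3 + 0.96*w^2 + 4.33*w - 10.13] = 18.0*w^2 + 1.92*w + 4.33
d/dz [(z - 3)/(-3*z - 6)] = -5/(3*(z + 2)^2)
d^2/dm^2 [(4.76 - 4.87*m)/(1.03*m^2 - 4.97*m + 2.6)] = (-(2.06*m - 4.97)*(4.12*m - 9.94)*(4.87*m - 4.76) + (30.0966*m - 58.2134)*(1.03*m^2 - 4.97*m + 2.6))/(1.03*m^2 - 4.97*m + 2.6)^3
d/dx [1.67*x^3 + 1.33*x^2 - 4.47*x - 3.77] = 5.01*x^2 + 2.66*x - 4.47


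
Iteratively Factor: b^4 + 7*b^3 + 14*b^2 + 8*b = (b + 4)*(b^3 + 3*b^2 + 2*b) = (b + 2)*(b + 4)*(b^2 + b) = (b + 1)*(b + 2)*(b + 4)*(b)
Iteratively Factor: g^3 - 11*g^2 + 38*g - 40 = (g - 5)*(g^2 - 6*g + 8) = (g - 5)*(g - 2)*(g - 4)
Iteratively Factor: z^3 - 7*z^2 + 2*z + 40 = (z - 5)*(z^2 - 2*z - 8) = (z - 5)*(z + 2)*(z - 4)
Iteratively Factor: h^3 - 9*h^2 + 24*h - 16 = (h - 4)*(h^2 - 5*h + 4) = (h - 4)^2*(h - 1)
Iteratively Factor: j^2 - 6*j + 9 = (j - 3)*(j - 3)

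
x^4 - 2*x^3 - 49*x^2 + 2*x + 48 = (x - 8)*(x - 1)*(x + 1)*(x + 6)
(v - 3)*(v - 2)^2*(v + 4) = v^4 - 3*v^3 - 12*v^2 + 52*v - 48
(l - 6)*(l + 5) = l^2 - l - 30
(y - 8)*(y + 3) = y^2 - 5*y - 24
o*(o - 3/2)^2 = o^3 - 3*o^2 + 9*o/4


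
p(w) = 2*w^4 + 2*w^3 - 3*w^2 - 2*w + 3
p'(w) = 8*w^3 + 6*w^2 - 6*w - 2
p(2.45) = 81.56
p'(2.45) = 136.96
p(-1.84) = 6.99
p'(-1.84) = -20.48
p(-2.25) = 20.79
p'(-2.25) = -49.25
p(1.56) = 12.02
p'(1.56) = 33.61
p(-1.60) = 3.44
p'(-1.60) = -9.81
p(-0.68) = 2.77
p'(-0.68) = 2.34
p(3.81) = 483.88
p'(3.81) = 504.69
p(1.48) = 9.55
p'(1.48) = 28.20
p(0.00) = 3.00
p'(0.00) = -2.00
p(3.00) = 186.00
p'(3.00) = 250.00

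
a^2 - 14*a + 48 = (a - 8)*(a - 6)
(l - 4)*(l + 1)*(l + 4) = l^3 + l^2 - 16*l - 16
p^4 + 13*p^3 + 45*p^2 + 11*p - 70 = (p - 1)*(p + 2)*(p + 5)*(p + 7)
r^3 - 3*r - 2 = (r - 2)*(r + 1)^2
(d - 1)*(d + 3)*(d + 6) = d^3 + 8*d^2 + 9*d - 18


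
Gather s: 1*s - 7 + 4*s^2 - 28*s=4*s^2 - 27*s - 7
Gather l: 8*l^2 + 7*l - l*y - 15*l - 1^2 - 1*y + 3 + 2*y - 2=8*l^2 + l*(-y - 8) + y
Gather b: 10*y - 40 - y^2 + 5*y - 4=-y^2 + 15*y - 44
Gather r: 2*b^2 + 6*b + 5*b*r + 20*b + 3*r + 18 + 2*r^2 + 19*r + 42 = 2*b^2 + 26*b + 2*r^2 + r*(5*b + 22) + 60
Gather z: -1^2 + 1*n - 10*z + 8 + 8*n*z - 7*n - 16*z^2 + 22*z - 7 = -6*n - 16*z^2 + z*(8*n + 12)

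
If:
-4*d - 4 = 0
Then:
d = -1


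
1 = 1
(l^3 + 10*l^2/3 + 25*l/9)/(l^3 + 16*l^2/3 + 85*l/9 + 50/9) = l/(l + 2)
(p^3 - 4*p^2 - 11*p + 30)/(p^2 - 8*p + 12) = (p^2 - 2*p - 15)/(p - 6)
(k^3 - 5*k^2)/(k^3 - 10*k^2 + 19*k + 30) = k^2/(k^2 - 5*k - 6)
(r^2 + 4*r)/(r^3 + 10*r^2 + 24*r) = 1/(r + 6)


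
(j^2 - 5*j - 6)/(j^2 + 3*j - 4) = (j^2 - 5*j - 6)/(j^2 + 3*j - 4)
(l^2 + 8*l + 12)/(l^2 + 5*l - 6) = (l + 2)/(l - 1)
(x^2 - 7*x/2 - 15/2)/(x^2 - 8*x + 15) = (x + 3/2)/(x - 3)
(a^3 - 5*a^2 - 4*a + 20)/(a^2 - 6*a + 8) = (a^2 - 3*a - 10)/(a - 4)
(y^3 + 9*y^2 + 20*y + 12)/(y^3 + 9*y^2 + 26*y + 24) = (y^2 + 7*y + 6)/(y^2 + 7*y + 12)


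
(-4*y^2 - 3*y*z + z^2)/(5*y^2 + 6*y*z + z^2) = (-4*y + z)/(5*y + z)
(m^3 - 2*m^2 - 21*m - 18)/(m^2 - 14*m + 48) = (m^2 + 4*m + 3)/(m - 8)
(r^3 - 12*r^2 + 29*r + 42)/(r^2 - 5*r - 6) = r - 7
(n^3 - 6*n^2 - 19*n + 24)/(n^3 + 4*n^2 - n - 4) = (n^2 - 5*n - 24)/(n^2 + 5*n + 4)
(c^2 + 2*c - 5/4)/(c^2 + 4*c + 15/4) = (2*c - 1)/(2*c + 3)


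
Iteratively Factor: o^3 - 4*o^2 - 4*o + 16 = (o + 2)*(o^2 - 6*o + 8) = (o - 2)*(o + 2)*(o - 4)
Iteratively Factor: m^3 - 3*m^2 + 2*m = (m - 1)*(m^2 - 2*m) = (m - 2)*(m - 1)*(m)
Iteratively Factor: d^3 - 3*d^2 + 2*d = (d - 1)*(d^2 - 2*d) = (d - 2)*(d - 1)*(d)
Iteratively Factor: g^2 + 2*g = (g)*(g + 2)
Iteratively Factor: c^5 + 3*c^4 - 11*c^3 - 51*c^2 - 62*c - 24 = (c - 4)*(c^4 + 7*c^3 + 17*c^2 + 17*c + 6) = (c - 4)*(c + 3)*(c^3 + 4*c^2 + 5*c + 2) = (c - 4)*(c + 1)*(c + 3)*(c^2 + 3*c + 2) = (c - 4)*(c + 1)^2*(c + 3)*(c + 2)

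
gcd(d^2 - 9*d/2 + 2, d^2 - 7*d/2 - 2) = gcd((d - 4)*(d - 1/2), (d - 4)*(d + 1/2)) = d - 4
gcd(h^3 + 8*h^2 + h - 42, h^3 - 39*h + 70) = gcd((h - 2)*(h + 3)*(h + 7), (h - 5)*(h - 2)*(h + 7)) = h^2 + 5*h - 14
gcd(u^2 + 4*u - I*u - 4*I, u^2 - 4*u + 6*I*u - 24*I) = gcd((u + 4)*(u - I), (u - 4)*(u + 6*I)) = 1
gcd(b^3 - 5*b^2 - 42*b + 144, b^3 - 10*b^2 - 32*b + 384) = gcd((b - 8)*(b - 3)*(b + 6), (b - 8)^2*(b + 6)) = b^2 - 2*b - 48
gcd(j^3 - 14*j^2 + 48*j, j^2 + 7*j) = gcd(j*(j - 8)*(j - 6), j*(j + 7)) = j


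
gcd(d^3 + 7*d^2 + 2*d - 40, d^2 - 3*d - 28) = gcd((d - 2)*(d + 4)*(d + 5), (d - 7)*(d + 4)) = d + 4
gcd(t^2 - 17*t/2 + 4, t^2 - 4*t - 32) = t - 8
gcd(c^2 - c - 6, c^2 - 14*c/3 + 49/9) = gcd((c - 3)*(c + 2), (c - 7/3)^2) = 1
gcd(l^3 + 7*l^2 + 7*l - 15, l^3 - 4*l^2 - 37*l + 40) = l^2 + 4*l - 5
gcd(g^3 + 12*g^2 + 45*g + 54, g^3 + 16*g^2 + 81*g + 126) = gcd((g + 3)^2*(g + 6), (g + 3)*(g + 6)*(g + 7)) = g^2 + 9*g + 18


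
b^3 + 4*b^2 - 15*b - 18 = (b - 3)*(b + 1)*(b + 6)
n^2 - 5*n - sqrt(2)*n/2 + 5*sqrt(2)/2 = (n - 5)*(n - sqrt(2)/2)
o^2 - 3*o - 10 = (o - 5)*(o + 2)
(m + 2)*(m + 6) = m^2 + 8*m + 12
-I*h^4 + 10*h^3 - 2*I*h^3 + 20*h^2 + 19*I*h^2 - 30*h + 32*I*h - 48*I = (h + 3)*(h + 2*I)*(h + 8*I)*(-I*h + I)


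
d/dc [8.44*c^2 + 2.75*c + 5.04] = 16.88*c + 2.75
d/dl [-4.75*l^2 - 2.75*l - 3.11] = -9.5*l - 2.75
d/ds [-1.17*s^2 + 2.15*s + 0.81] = 2.15 - 2.34*s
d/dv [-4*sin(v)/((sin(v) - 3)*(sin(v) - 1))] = 4*(sin(v)^2 - 3)*cos(v)/((sin(v) - 3)^2*(sin(v) - 1)^2)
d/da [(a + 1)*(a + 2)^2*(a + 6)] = 4*a^3 + 33*a^2 + 76*a + 52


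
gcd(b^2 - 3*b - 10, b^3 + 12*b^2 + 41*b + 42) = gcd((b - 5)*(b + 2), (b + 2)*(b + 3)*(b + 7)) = b + 2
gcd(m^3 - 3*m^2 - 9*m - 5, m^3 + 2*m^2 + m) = m^2 + 2*m + 1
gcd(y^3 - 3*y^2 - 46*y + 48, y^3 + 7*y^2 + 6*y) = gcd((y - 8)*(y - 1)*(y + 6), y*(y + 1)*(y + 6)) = y + 6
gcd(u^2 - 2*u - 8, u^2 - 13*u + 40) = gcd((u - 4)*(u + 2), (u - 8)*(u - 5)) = 1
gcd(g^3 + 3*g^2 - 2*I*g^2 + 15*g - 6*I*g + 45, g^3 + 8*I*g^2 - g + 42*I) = g + 3*I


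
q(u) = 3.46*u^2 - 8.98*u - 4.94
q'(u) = 6.92*u - 8.98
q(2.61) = -4.81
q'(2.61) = 9.08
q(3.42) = 4.82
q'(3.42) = 14.69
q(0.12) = -5.97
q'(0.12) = -8.15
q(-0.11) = -3.91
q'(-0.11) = -9.74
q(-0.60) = 1.69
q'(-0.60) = -13.13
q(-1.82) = 22.86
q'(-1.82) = -21.57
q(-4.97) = 125.16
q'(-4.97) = -43.37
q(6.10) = 69.03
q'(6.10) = 33.23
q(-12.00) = 601.06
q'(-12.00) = -92.02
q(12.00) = 385.54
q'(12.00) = 74.06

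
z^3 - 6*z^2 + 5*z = z*(z - 5)*(z - 1)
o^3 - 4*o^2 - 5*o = o*(o - 5)*(o + 1)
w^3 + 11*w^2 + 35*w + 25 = (w + 1)*(w + 5)^2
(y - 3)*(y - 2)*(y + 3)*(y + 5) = y^4 + 3*y^3 - 19*y^2 - 27*y + 90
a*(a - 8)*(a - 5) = a^3 - 13*a^2 + 40*a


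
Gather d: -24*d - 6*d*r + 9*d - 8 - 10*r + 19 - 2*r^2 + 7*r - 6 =d*(-6*r - 15) - 2*r^2 - 3*r + 5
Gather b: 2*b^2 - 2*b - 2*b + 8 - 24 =2*b^2 - 4*b - 16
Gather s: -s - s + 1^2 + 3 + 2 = 6 - 2*s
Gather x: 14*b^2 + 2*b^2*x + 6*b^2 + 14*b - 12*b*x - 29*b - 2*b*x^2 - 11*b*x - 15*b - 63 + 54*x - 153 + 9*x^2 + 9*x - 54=20*b^2 - 30*b + x^2*(9 - 2*b) + x*(2*b^2 - 23*b + 63) - 270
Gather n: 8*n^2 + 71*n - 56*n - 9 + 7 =8*n^2 + 15*n - 2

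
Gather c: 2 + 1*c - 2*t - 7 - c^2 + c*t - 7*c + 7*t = -c^2 + c*(t - 6) + 5*t - 5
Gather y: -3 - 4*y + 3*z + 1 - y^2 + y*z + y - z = -y^2 + y*(z - 3) + 2*z - 2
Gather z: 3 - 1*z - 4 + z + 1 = 0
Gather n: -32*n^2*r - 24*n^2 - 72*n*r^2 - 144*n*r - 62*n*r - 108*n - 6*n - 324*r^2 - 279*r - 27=n^2*(-32*r - 24) + n*(-72*r^2 - 206*r - 114) - 324*r^2 - 279*r - 27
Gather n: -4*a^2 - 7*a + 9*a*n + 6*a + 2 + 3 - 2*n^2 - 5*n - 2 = -4*a^2 - a - 2*n^2 + n*(9*a - 5) + 3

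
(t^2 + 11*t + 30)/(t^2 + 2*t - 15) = (t + 6)/(t - 3)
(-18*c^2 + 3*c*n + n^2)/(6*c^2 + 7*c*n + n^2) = (-3*c + n)/(c + n)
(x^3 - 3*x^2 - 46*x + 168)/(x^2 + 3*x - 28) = x - 6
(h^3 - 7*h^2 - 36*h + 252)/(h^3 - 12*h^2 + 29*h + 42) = (h + 6)/(h + 1)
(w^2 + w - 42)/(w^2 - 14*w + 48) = (w + 7)/(w - 8)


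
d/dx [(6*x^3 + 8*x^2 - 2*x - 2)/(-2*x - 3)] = 2*(-12*x^3 - 35*x^2 - 24*x + 1)/(4*x^2 + 12*x + 9)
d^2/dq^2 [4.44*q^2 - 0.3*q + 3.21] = 8.88000000000000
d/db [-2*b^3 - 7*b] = -6*b^2 - 7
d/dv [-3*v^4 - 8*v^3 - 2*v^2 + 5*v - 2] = -12*v^3 - 24*v^2 - 4*v + 5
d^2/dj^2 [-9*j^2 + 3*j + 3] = -18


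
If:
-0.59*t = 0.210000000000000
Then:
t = -0.36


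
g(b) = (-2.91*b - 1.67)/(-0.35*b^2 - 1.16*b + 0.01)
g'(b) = (-2.91*b - 1.67)*(0.7*b + 1.16)/(-0.35*b^2 - 1.16*b + 0.01)^2 - 2.91/(-0.35*b^2 - 1.16*b + 0.01) = (1.0185*b^2 + 3.3756*b - (0.7*b + 1.16)*(2.91*b + 1.67) - 0.0291)/(0.35*b^2 + 1.16*b - 0.01)^2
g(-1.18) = 1.98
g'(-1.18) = -2.52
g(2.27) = 1.87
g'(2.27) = -0.50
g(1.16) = 2.79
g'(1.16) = -1.44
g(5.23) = 1.08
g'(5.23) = -0.15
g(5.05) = 1.11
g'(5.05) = -0.16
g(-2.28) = 5.94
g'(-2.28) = -6.59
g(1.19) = 2.75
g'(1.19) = -1.38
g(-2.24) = 5.69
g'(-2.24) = -6.14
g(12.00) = 0.57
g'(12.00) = -0.04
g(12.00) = 0.57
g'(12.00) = -0.04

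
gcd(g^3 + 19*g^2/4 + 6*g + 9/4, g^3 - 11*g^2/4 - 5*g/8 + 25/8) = g + 1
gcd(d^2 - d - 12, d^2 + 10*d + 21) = d + 3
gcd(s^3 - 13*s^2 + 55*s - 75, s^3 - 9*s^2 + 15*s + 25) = s^2 - 10*s + 25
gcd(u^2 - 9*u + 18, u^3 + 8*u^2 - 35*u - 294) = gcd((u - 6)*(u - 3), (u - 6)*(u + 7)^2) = u - 6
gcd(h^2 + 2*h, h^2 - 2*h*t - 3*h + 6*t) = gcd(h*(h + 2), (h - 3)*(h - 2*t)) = 1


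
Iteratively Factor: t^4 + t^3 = (t)*(t^3 + t^2) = t^2*(t^2 + t) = t^3*(t + 1)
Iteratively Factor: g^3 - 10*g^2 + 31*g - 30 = (g - 3)*(g^2 - 7*g + 10) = (g - 5)*(g - 3)*(g - 2)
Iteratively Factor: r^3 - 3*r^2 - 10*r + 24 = (r - 4)*(r^2 + r - 6) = (r - 4)*(r + 3)*(r - 2)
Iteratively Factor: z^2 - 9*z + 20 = (z - 4)*(z - 5)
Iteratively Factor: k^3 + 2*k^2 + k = (k)*(k^2 + 2*k + 1) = k*(k + 1)*(k + 1)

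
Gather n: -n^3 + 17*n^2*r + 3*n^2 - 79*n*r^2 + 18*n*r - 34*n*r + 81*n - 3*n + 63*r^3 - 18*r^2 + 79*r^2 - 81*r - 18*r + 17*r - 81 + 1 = -n^3 + n^2*(17*r + 3) + n*(-79*r^2 - 16*r + 78) + 63*r^3 + 61*r^2 - 82*r - 80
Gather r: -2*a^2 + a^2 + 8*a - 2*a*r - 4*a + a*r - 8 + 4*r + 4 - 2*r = -a^2 + 4*a + r*(2 - a) - 4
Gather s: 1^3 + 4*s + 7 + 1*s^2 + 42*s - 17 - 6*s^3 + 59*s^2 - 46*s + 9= -6*s^3 + 60*s^2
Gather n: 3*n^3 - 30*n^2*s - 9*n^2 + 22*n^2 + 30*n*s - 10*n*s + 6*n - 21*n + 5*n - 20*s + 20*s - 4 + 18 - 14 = 3*n^3 + n^2*(13 - 30*s) + n*(20*s - 10)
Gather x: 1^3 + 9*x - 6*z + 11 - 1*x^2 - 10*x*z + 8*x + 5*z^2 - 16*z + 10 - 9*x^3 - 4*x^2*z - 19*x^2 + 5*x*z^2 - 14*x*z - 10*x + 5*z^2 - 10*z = -9*x^3 + x^2*(-4*z - 20) + x*(5*z^2 - 24*z + 7) + 10*z^2 - 32*z + 22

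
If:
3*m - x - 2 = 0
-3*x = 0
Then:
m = 2/3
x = 0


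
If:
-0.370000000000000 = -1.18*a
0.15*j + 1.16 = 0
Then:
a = 0.31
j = -7.73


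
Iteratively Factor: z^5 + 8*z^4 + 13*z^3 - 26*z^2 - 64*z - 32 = (z + 4)*(z^4 + 4*z^3 - 3*z^2 - 14*z - 8) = (z + 1)*(z + 4)*(z^3 + 3*z^2 - 6*z - 8) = (z + 1)*(z + 4)^2*(z^2 - z - 2) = (z - 2)*(z + 1)*(z + 4)^2*(z + 1)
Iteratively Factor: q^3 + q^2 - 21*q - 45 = (q + 3)*(q^2 - 2*q - 15) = (q - 5)*(q + 3)*(q + 3)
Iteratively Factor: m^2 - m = (m - 1)*(m)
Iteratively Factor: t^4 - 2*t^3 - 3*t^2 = (t + 1)*(t^3 - 3*t^2) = (t - 3)*(t + 1)*(t^2) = t*(t - 3)*(t + 1)*(t)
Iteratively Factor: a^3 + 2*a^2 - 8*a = (a - 2)*(a^2 + 4*a) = (a - 2)*(a + 4)*(a)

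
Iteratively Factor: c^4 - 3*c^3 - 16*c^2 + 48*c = (c + 4)*(c^3 - 7*c^2 + 12*c) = c*(c + 4)*(c^2 - 7*c + 12) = c*(c - 4)*(c + 4)*(c - 3)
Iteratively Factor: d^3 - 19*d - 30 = (d + 2)*(d^2 - 2*d - 15) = (d + 2)*(d + 3)*(d - 5)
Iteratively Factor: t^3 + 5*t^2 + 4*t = (t)*(t^2 + 5*t + 4) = t*(t + 1)*(t + 4)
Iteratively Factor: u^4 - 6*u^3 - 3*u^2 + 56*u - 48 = (u + 3)*(u^3 - 9*u^2 + 24*u - 16) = (u - 1)*(u + 3)*(u^2 - 8*u + 16) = (u - 4)*(u - 1)*(u + 3)*(u - 4)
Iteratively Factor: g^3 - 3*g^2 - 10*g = (g - 5)*(g^2 + 2*g) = g*(g - 5)*(g + 2)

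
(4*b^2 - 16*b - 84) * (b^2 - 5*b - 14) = 4*b^4 - 36*b^3 - 60*b^2 + 644*b + 1176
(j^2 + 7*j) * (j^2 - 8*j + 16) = j^4 - j^3 - 40*j^2 + 112*j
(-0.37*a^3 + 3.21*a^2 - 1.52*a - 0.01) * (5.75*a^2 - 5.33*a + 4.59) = -2.1275*a^5 + 20.4296*a^4 - 27.5476*a^3 + 22.778*a^2 - 6.9235*a - 0.0459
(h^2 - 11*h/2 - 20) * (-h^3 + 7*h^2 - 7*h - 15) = -h^5 + 25*h^4/2 - 51*h^3/2 - 233*h^2/2 + 445*h/2 + 300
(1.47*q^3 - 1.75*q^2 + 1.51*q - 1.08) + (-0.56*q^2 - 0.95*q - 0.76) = 1.47*q^3 - 2.31*q^2 + 0.56*q - 1.84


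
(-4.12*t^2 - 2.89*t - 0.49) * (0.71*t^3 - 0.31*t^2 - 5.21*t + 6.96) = -2.9252*t^5 - 0.7747*t^4 + 22.0132*t^3 - 13.4664*t^2 - 17.5615*t - 3.4104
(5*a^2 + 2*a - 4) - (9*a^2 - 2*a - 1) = -4*a^2 + 4*a - 3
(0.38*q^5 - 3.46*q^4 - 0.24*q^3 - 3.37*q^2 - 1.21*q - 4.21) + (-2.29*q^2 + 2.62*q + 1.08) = 0.38*q^5 - 3.46*q^4 - 0.24*q^3 - 5.66*q^2 + 1.41*q - 3.13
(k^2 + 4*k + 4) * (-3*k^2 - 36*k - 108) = -3*k^4 - 48*k^3 - 264*k^2 - 576*k - 432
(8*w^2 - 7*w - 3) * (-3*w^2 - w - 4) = -24*w^4 + 13*w^3 - 16*w^2 + 31*w + 12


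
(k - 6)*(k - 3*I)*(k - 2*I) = k^3 - 6*k^2 - 5*I*k^2 - 6*k + 30*I*k + 36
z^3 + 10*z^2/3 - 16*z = z*(z - 8/3)*(z + 6)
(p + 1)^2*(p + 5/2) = p^3 + 9*p^2/2 + 6*p + 5/2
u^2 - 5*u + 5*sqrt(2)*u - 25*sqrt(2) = (u - 5)*(u + 5*sqrt(2))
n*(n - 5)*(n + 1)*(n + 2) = n^4 - 2*n^3 - 13*n^2 - 10*n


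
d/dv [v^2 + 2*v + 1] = 2*v + 2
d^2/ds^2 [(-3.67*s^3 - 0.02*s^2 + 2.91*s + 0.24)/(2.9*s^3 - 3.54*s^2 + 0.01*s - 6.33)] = (-75.6888400000001*s^6 + 147.47718*s^5 - 963.46236*s^4 + 192.67777*s^3 + 663.196554*s^2 - 1247.181246*s - 11.990238)/(24.389*s^9 - 89.3142*s^8 + 109.27722*s^7 - 204.683724*s^6 + 390.279498*s^5 - 239.077566*s^4 + 349.943923*s^3 - 425.533617*s^2 + 1.202067*s - 253.636137)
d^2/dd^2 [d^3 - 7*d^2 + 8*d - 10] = 6*d - 14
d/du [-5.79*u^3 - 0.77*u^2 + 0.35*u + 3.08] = -17.37*u^2 - 1.54*u + 0.35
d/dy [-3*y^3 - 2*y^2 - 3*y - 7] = -9*y^2 - 4*y - 3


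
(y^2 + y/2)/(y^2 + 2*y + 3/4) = 2*y/(2*y + 3)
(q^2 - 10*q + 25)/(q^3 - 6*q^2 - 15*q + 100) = 1/(q + 4)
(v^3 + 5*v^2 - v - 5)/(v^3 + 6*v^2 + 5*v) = (v - 1)/v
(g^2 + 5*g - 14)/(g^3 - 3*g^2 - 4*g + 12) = (g + 7)/(g^2 - g - 6)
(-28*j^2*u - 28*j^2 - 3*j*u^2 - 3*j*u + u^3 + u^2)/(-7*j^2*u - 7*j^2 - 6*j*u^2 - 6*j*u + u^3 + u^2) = (4*j + u)/(j + u)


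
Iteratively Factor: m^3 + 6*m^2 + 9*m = (m)*(m^2 + 6*m + 9) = m*(m + 3)*(m + 3)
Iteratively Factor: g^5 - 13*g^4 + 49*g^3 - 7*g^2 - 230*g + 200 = (g - 1)*(g^4 - 12*g^3 + 37*g^2 + 30*g - 200) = (g - 5)*(g - 1)*(g^3 - 7*g^2 + 2*g + 40) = (g - 5)^2*(g - 1)*(g^2 - 2*g - 8) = (g - 5)^2*(g - 1)*(g + 2)*(g - 4)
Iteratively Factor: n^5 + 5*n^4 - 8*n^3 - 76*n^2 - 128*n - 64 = (n + 4)*(n^4 + n^3 - 12*n^2 - 28*n - 16) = (n - 4)*(n + 4)*(n^3 + 5*n^2 + 8*n + 4) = (n - 4)*(n + 2)*(n + 4)*(n^2 + 3*n + 2) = (n - 4)*(n + 1)*(n + 2)*(n + 4)*(n + 2)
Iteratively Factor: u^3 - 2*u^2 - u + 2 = (u - 1)*(u^2 - u - 2) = (u - 1)*(u + 1)*(u - 2)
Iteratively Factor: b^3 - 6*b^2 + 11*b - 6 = (b - 2)*(b^2 - 4*b + 3) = (b - 3)*(b - 2)*(b - 1)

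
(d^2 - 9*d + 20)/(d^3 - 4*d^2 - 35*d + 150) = (d - 4)/(d^2 + d - 30)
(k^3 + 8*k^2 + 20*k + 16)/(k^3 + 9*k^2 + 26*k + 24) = (k + 2)/(k + 3)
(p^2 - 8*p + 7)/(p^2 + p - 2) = (p - 7)/(p + 2)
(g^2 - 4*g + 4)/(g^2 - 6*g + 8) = (g - 2)/(g - 4)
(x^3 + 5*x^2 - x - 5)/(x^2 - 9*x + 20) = (x^3 + 5*x^2 - x - 5)/(x^2 - 9*x + 20)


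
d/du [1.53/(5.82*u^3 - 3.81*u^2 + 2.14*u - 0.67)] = (-26.7138*u^2 + 11.6586*u - 3.2742)/(5.82*u^3 - 3.81*u^2 + 2.14*u - 0.67)^2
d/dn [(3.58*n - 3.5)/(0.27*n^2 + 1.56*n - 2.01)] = (-0.9666*n^2 + 1.89*n - 1.7358)/(0.0729*n^4 + 0.8424*n^3 + 1.3482*n^2 - 6.2712*n + 4.0401)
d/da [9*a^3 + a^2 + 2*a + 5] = 27*a^2 + 2*a + 2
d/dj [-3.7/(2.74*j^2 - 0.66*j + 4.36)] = (20.276*j - 2.442)/(2.74*j^2 - 0.66*j + 4.36)^2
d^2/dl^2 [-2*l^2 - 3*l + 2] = -4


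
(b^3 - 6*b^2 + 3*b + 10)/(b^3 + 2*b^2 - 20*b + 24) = (b^2 - 4*b - 5)/(b^2 + 4*b - 12)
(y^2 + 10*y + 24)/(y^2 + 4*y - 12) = (y + 4)/(y - 2)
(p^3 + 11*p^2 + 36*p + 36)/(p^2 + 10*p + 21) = (p^2 + 8*p + 12)/(p + 7)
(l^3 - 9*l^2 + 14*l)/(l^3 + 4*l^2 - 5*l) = (l^2 - 9*l + 14)/(l^2 + 4*l - 5)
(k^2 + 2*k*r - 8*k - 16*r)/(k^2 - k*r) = (k^2 + 2*k*r - 8*k - 16*r)/(k*(k - r))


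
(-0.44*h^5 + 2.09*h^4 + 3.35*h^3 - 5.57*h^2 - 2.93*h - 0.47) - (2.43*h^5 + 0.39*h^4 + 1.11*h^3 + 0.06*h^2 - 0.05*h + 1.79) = -2.87*h^5 + 1.7*h^4 + 2.24*h^3 - 5.63*h^2 - 2.88*h - 2.26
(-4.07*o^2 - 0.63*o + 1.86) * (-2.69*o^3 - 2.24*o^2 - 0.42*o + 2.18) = 10.9483*o^5 + 10.8115*o^4 - 1.8828*o^3 - 12.7744*o^2 - 2.1546*o + 4.0548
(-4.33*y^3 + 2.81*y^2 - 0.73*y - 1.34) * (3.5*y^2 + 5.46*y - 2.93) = -15.155*y^5 - 13.8068*y^4 + 25.4745*y^3 - 16.9091*y^2 - 5.1775*y + 3.9262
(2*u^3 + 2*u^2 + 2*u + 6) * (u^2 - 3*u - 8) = 2*u^5 - 4*u^4 - 20*u^3 - 16*u^2 - 34*u - 48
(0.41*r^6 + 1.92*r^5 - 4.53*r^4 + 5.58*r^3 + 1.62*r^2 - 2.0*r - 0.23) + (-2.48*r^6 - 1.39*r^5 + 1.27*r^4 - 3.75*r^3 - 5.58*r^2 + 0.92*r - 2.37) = -2.07*r^6 + 0.53*r^5 - 3.26*r^4 + 1.83*r^3 - 3.96*r^2 - 1.08*r - 2.6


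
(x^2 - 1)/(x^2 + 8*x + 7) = (x - 1)/(x + 7)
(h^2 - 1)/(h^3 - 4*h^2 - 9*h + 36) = (h^2 - 1)/(h^3 - 4*h^2 - 9*h + 36)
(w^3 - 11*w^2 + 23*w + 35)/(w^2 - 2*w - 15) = (w^2 - 6*w - 7)/(w + 3)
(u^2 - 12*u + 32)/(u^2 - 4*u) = (u - 8)/u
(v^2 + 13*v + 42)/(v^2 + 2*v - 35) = (v + 6)/(v - 5)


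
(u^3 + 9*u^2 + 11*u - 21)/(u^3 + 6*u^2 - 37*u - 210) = (u^2 + 2*u - 3)/(u^2 - u - 30)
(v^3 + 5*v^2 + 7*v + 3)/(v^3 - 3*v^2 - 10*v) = (v^3 + 5*v^2 + 7*v + 3)/(v*(v^2 - 3*v - 10))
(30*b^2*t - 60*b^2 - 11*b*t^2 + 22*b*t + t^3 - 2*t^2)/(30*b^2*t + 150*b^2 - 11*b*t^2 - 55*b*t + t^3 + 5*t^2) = (t - 2)/(t + 5)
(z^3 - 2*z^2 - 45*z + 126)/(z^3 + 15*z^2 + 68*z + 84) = (z^2 - 9*z + 18)/(z^2 + 8*z + 12)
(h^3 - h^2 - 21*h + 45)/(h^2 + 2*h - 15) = h - 3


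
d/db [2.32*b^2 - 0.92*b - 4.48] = 4.64*b - 0.92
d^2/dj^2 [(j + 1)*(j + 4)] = 2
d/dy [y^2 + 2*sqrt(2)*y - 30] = 2*y + 2*sqrt(2)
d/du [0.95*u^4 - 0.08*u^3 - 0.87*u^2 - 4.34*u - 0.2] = 3.8*u^3 - 0.24*u^2 - 1.74*u - 4.34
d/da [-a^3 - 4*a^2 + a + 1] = -3*a^2 - 8*a + 1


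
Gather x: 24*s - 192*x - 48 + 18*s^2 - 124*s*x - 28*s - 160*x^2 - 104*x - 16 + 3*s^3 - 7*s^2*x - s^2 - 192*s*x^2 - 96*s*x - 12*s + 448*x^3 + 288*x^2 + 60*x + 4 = 3*s^3 + 17*s^2 - 16*s + 448*x^3 + x^2*(128 - 192*s) + x*(-7*s^2 - 220*s - 236) - 60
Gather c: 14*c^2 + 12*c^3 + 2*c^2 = 12*c^3 + 16*c^2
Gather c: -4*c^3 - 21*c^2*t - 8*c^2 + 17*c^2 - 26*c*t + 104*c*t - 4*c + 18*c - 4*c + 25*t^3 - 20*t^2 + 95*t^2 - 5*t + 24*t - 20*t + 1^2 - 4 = -4*c^3 + c^2*(9 - 21*t) + c*(78*t + 10) + 25*t^3 + 75*t^2 - t - 3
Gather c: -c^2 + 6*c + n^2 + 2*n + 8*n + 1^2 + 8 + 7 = -c^2 + 6*c + n^2 + 10*n + 16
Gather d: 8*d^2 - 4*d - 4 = 8*d^2 - 4*d - 4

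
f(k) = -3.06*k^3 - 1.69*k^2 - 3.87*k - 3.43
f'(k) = -9.18*k^2 - 3.38*k - 3.87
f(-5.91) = 592.07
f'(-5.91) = -304.53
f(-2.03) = 23.06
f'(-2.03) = -34.84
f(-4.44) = 248.27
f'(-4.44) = -169.83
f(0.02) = -3.51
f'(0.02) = -3.94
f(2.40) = -64.75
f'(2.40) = -64.86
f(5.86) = -699.91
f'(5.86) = -338.91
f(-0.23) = -2.59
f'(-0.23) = -3.58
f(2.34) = -60.95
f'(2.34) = -62.05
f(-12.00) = 5087.33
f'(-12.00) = -1285.23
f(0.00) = -3.43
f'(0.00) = -3.87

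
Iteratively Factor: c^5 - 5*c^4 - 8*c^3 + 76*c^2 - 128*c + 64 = (c - 1)*(c^4 - 4*c^3 - 12*c^2 + 64*c - 64) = (c - 2)*(c - 1)*(c^3 - 2*c^2 - 16*c + 32) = (c - 2)*(c - 1)*(c + 4)*(c^2 - 6*c + 8) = (c - 2)^2*(c - 1)*(c + 4)*(c - 4)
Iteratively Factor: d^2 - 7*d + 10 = (d - 2)*(d - 5)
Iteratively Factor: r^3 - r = (r - 1)*(r^2 + r) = r*(r - 1)*(r + 1)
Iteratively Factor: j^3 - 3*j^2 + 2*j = (j)*(j^2 - 3*j + 2) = j*(j - 1)*(j - 2)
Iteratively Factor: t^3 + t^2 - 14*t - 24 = (t - 4)*(t^2 + 5*t + 6) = (t - 4)*(t + 3)*(t + 2)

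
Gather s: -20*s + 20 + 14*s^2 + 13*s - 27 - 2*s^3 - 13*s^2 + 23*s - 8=-2*s^3 + s^2 + 16*s - 15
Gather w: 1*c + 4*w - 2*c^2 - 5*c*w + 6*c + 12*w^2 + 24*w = -2*c^2 + 7*c + 12*w^2 + w*(28 - 5*c)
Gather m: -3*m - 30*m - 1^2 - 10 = -33*m - 11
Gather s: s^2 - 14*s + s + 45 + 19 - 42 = s^2 - 13*s + 22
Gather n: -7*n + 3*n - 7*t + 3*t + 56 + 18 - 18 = -4*n - 4*t + 56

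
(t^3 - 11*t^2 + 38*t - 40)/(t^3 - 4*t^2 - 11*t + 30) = (t - 4)/(t + 3)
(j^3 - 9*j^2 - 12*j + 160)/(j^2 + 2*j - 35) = (j^2 - 4*j - 32)/(j + 7)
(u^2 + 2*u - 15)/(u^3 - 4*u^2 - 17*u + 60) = (u + 5)/(u^2 - u - 20)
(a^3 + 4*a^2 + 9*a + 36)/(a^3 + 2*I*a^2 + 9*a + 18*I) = (a + 4)/(a + 2*I)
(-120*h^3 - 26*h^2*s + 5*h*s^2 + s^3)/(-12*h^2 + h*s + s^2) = (-30*h^2 + h*s + s^2)/(-3*h + s)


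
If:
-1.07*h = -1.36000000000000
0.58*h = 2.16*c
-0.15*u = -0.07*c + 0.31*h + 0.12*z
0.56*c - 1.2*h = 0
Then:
No Solution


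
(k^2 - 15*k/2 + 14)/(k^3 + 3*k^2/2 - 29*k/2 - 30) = (2*k - 7)/(2*k^2 + 11*k + 15)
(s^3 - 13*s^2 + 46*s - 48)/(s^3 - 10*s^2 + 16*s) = (s - 3)/s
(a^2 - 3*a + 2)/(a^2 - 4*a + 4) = (a - 1)/(a - 2)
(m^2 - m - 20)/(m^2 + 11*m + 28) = (m - 5)/(m + 7)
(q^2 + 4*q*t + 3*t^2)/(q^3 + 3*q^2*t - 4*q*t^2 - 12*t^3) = (q + t)/(q^2 - 4*t^2)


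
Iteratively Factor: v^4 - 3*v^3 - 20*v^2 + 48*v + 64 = (v + 1)*(v^3 - 4*v^2 - 16*v + 64) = (v - 4)*(v + 1)*(v^2 - 16) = (v - 4)^2*(v + 1)*(v + 4)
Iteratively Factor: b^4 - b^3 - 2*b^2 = (b)*(b^3 - b^2 - 2*b) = b*(b + 1)*(b^2 - 2*b) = b*(b - 2)*(b + 1)*(b)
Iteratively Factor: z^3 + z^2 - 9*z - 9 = (z + 1)*(z^2 - 9) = (z + 1)*(z + 3)*(z - 3)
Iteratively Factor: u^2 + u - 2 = (u + 2)*(u - 1)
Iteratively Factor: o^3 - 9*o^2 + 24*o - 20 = (o - 2)*(o^2 - 7*o + 10) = (o - 5)*(o - 2)*(o - 2)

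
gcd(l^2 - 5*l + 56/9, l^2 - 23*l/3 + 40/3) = l - 8/3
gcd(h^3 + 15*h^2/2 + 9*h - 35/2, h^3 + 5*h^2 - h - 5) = h^2 + 4*h - 5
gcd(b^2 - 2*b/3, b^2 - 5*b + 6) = 1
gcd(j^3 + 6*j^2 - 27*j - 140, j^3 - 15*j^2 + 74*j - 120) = j - 5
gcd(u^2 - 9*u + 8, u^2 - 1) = u - 1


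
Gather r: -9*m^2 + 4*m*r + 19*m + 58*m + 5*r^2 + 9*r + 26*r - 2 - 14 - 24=-9*m^2 + 77*m + 5*r^2 + r*(4*m + 35) - 40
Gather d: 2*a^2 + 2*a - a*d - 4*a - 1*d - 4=2*a^2 - 2*a + d*(-a - 1) - 4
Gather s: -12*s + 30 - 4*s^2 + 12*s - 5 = 25 - 4*s^2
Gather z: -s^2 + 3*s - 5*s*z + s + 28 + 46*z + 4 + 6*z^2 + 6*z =-s^2 + 4*s + 6*z^2 + z*(52 - 5*s) + 32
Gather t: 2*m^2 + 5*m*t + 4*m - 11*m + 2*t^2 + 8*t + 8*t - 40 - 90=2*m^2 - 7*m + 2*t^2 + t*(5*m + 16) - 130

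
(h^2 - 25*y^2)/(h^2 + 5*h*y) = (h - 5*y)/h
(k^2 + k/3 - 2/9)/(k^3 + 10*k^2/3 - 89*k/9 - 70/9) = (3*k - 1)/(3*k^2 + 8*k - 35)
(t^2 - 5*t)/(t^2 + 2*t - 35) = t/(t + 7)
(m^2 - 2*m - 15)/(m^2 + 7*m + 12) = (m - 5)/(m + 4)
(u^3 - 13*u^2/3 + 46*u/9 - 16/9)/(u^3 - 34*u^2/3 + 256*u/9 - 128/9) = (u - 1)/(u - 8)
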